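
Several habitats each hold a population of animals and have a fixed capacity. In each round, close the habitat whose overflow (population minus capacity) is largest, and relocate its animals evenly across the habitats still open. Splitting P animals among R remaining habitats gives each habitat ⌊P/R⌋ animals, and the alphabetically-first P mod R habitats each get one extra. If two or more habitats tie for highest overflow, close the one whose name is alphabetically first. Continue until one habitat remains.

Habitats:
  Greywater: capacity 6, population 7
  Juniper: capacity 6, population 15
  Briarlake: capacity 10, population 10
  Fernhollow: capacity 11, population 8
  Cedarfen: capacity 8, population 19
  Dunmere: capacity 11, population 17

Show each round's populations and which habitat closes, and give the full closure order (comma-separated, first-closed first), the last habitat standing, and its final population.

Closure order: Cedarfen, Juniper, Dunmere, Briarlake, Greywater
Last habitat: Fernhollow with 76 animals

Round 1: Briarlake=10 Cedarfen=19 Dunmere=17 Fernhollow=8 Greywater=7 Juniper=15 → close Cedarfen (overflow 11)
  19÷5 = 3 each, +1 to first 4
Round 2: Briarlake=14 Dunmere=21 Fernhollow=12 Greywater=11 Juniper=18 → close Juniper (overflow 12)
  18÷4 = 4 each, +1 to first 2
Round 3: Briarlake=19 Dunmere=26 Fernhollow=16 Greywater=15 → close Dunmere (overflow 15)
  26÷3 = 8 each, +1 to first 2
Round 4: Briarlake=28 Fernhollow=25 Greywater=23 → close Briarlake (overflow 18)
  28÷2 = 14 each, +1 to first 0
Round 5: Fernhollow=39 Greywater=37 → close Greywater (overflow 31)
  37÷1 = 37 each, +1 to first 0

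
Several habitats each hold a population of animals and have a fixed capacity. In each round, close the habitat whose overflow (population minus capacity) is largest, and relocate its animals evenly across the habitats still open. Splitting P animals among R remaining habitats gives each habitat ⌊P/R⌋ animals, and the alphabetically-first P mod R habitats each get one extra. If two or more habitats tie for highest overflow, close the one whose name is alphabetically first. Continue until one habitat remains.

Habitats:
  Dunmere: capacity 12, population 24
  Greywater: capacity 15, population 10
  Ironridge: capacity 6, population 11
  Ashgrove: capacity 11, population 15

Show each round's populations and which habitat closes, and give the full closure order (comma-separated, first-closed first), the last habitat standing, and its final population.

Round 1: Ashgrove=15 Dunmere=24 Greywater=10 Ironridge=11 → close Dunmere (overflow 12)
  24÷3 = 8 each, +1 to first 0
Round 2: Ashgrove=23 Greywater=18 Ironridge=19 → close Ironridge (overflow 13)
  19÷2 = 9 each, +1 to first 1
Round 3: Ashgrove=33 Greywater=27 → close Ashgrove (overflow 22)
  33÷1 = 33 each, +1 to first 0

Closure order: Dunmere, Ironridge, Ashgrove
Last habitat: Greywater with 60 animals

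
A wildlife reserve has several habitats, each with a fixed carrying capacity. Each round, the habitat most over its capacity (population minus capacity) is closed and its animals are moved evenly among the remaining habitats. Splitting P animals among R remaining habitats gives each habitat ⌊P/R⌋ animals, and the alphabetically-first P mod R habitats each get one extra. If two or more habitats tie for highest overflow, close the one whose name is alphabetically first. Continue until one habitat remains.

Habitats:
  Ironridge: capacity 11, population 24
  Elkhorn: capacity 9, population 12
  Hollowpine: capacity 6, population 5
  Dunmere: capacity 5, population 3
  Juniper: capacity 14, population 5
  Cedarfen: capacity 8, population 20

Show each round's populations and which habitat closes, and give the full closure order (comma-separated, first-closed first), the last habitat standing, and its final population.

Round 1: Cedarfen=20 Dunmere=3 Elkhorn=12 Hollowpine=5 Ironridge=24 Juniper=5 → close Ironridge (overflow 13)
  24÷5 = 4 each, +1 to first 4
Round 2: Cedarfen=25 Dunmere=8 Elkhorn=17 Hollowpine=10 Juniper=9 → close Cedarfen (overflow 17)
  25÷4 = 6 each, +1 to first 1
Round 3: Dunmere=15 Elkhorn=23 Hollowpine=16 Juniper=15 → close Elkhorn (overflow 14)
  23÷3 = 7 each, +1 to first 2
Round 4: Dunmere=23 Hollowpine=24 Juniper=22 → close Dunmere (overflow 18)
  23÷2 = 11 each, +1 to first 1
Round 5: Hollowpine=36 Juniper=33 → close Hollowpine (overflow 30)
  36÷1 = 36 each, +1 to first 0

Closure order: Ironridge, Cedarfen, Elkhorn, Dunmere, Hollowpine
Last habitat: Juniper with 69 animals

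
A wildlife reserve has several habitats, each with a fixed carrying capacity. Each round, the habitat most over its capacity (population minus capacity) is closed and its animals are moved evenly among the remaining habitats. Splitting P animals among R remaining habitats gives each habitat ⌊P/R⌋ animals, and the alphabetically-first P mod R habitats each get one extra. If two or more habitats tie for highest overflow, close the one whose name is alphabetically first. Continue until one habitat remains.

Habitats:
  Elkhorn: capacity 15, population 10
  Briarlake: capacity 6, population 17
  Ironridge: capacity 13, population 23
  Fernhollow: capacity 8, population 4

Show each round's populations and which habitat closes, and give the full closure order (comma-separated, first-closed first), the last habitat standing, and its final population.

Round 1: Briarlake=17 Elkhorn=10 Fernhollow=4 Ironridge=23 → close Briarlake (overflow 11)
  17÷3 = 5 each, +1 to first 2
Round 2: Elkhorn=16 Fernhollow=10 Ironridge=28 → close Ironridge (overflow 15)
  28÷2 = 14 each, +1 to first 0
Round 3: Elkhorn=30 Fernhollow=24 → close Fernhollow (overflow 16)
  24÷1 = 24 each, +1 to first 0

Closure order: Briarlake, Ironridge, Fernhollow
Last habitat: Elkhorn with 54 animals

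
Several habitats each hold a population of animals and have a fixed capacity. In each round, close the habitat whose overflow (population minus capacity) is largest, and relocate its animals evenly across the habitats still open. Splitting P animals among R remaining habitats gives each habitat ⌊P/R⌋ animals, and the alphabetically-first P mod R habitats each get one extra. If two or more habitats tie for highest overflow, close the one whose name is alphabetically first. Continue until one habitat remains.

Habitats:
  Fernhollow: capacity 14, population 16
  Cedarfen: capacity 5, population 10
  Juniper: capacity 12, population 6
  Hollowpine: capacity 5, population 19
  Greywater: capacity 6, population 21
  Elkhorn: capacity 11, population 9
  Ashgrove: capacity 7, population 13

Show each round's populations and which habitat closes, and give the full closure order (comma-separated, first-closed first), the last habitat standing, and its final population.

Closure order: Greywater, Hollowpine, Ashgrove, Cedarfen, Fernhollow, Elkhorn
Last habitat: Juniper with 94 animals

Round 1: Ashgrove=13 Cedarfen=10 Elkhorn=9 Fernhollow=16 Greywater=21 Hollowpine=19 Juniper=6 → close Greywater (overflow 15)
  21÷6 = 3 each, +1 to first 3
Round 2: Ashgrove=17 Cedarfen=14 Elkhorn=13 Fernhollow=19 Hollowpine=22 Juniper=9 → close Hollowpine (overflow 17)
  22÷5 = 4 each, +1 to first 2
Round 3: Ashgrove=22 Cedarfen=19 Elkhorn=17 Fernhollow=23 Juniper=13 → close Ashgrove (overflow 15)
  22÷4 = 5 each, +1 to first 2
Round 4: Cedarfen=25 Elkhorn=23 Fernhollow=28 Juniper=18 → close Cedarfen (overflow 20)
  25÷3 = 8 each, +1 to first 1
Round 5: Elkhorn=32 Fernhollow=36 Juniper=26 → close Fernhollow (overflow 22)
  36÷2 = 18 each, +1 to first 0
Round 6: Elkhorn=50 Juniper=44 → close Elkhorn (overflow 39)
  50÷1 = 50 each, +1 to first 0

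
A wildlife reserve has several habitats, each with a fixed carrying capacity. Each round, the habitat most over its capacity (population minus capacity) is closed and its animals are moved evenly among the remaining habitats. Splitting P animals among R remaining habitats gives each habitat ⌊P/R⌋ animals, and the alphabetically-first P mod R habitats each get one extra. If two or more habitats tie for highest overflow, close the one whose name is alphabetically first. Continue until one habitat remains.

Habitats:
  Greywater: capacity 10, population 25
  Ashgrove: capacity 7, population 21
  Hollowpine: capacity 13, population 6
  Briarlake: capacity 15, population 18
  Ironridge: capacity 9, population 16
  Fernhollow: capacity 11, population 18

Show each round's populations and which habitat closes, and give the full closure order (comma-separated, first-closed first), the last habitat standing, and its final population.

Round 1: Ashgrove=21 Briarlake=18 Fernhollow=18 Greywater=25 Hollowpine=6 Ironridge=16 → close Greywater (overflow 15)
  25÷5 = 5 each, +1 to first 0
Round 2: Ashgrove=26 Briarlake=23 Fernhollow=23 Hollowpine=11 Ironridge=21 → close Ashgrove (overflow 19)
  26÷4 = 6 each, +1 to first 2
Round 3: Briarlake=30 Fernhollow=30 Hollowpine=17 Ironridge=27 → close Fernhollow (overflow 19)
  30÷3 = 10 each, +1 to first 0
Round 4: Briarlake=40 Hollowpine=27 Ironridge=37 → close Ironridge (overflow 28)
  37÷2 = 18 each, +1 to first 1
Round 5: Briarlake=59 Hollowpine=45 → close Briarlake (overflow 44)
  59÷1 = 59 each, +1 to first 0

Closure order: Greywater, Ashgrove, Fernhollow, Ironridge, Briarlake
Last habitat: Hollowpine with 104 animals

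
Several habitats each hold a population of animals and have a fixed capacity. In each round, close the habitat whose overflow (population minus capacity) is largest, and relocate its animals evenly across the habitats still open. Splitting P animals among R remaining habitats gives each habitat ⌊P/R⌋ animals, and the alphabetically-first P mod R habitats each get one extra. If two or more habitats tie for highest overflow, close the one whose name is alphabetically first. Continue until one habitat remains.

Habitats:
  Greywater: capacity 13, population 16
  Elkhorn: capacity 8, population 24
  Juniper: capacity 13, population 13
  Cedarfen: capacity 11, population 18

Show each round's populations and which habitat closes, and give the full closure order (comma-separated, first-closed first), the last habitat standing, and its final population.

Closure order: Elkhorn, Cedarfen, Greywater
Last habitat: Juniper with 71 animals

Round 1: Cedarfen=18 Elkhorn=24 Greywater=16 Juniper=13 → close Elkhorn (overflow 16)
  24÷3 = 8 each, +1 to first 0
Round 2: Cedarfen=26 Greywater=24 Juniper=21 → close Cedarfen (overflow 15)
  26÷2 = 13 each, +1 to first 0
Round 3: Greywater=37 Juniper=34 → close Greywater (overflow 24)
  37÷1 = 37 each, +1 to first 0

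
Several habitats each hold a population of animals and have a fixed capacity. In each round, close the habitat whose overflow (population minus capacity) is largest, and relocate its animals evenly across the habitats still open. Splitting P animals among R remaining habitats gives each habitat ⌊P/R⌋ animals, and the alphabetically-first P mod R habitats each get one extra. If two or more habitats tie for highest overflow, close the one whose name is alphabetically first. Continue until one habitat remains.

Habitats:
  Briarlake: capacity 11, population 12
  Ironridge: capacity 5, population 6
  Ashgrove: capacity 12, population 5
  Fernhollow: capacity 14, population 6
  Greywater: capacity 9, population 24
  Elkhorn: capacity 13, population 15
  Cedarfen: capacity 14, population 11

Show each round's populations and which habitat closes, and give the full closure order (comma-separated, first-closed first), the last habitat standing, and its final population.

Round 1: Ashgrove=5 Briarlake=12 Cedarfen=11 Elkhorn=15 Fernhollow=6 Greywater=24 Ironridge=6 → close Greywater (overflow 15)
  24÷6 = 4 each, +1 to first 0
Round 2: Ashgrove=9 Briarlake=16 Cedarfen=15 Elkhorn=19 Fernhollow=10 Ironridge=10 → close Elkhorn (overflow 6)
  19÷5 = 3 each, +1 to first 4
Round 3: Ashgrove=13 Briarlake=20 Cedarfen=19 Fernhollow=14 Ironridge=13 → close Briarlake (overflow 9)
  20÷4 = 5 each, +1 to first 0
Round 4: Ashgrove=18 Cedarfen=24 Fernhollow=19 Ironridge=18 → close Ironridge (overflow 13)
  18÷3 = 6 each, +1 to first 0
Round 5: Ashgrove=24 Cedarfen=30 Fernhollow=25 → close Cedarfen (overflow 16)
  30÷2 = 15 each, +1 to first 0
Round 6: Ashgrove=39 Fernhollow=40 → close Ashgrove (overflow 27)
  39÷1 = 39 each, +1 to first 0

Closure order: Greywater, Elkhorn, Briarlake, Ironridge, Cedarfen, Ashgrove
Last habitat: Fernhollow with 79 animals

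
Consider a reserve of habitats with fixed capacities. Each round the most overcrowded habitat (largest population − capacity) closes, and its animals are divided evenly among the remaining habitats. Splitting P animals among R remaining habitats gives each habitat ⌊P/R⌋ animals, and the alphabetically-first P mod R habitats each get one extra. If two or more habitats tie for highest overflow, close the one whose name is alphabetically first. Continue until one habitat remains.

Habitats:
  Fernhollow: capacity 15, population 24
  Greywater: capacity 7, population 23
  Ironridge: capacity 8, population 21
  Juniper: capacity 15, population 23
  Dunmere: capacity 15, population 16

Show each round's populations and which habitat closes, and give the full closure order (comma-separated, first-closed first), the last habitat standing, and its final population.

Closure order: Greywater, Ironridge, Fernhollow, Juniper
Last habitat: Dunmere with 107 animals

Round 1: Dunmere=16 Fernhollow=24 Greywater=23 Ironridge=21 Juniper=23 → close Greywater (overflow 16)
  23÷4 = 5 each, +1 to first 3
Round 2: Dunmere=22 Fernhollow=30 Ironridge=27 Juniper=28 → close Ironridge (overflow 19)
  27÷3 = 9 each, +1 to first 0
Round 3: Dunmere=31 Fernhollow=39 Juniper=37 → close Fernhollow (overflow 24)
  39÷2 = 19 each, +1 to first 1
Round 4: Dunmere=51 Juniper=56 → close Juniper (overflow 41)
  56÷1 = 56 each, +1 to first 0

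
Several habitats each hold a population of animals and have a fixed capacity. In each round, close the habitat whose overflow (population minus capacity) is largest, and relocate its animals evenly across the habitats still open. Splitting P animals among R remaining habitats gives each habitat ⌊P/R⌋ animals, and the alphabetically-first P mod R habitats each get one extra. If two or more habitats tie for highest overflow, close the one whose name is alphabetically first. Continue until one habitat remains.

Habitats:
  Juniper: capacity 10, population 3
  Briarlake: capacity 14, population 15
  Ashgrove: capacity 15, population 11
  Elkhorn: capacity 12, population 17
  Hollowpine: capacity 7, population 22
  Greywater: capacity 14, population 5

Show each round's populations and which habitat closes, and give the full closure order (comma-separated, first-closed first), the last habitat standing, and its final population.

Round 1: Ashgrove=11 Briarlake=15 Elkhorn=17 Greywater=5 Hollowpine=22 Juniper=3 → close Hollowpine (overflow 15)
  22÷5 = 4 each, +1 to first 2
Round 2: Ashgrove=16 Briarlake=20 Elkhorn=21 Greywater=9 Juniper=7 → close Elkhorn (overflow 9)
  21÷4 = 5 each, +1 to first 1
Round 3: Ashgrove=22 Briarlake=25 Greywater=14 Juniper=12 → close Briarlake (overflow 11)
  25÷3 = 8 each, +1 to first 1
Round 4: Ashgrove=31 Greywater=22 Juniper=20 → close Ashgrove (overflow 16)
  31÷2 = 15 each, +1 to first 1
Round 5: Greywater=38 Juniper=35 → close Juniper (overflow 25)
  35÷1 = 35 each, +1 to first 0

Closure order: Hollowpine, Elkhorn, Briarlake, Ashgrove, Juniper
Last habitat: Greywater with 73 animals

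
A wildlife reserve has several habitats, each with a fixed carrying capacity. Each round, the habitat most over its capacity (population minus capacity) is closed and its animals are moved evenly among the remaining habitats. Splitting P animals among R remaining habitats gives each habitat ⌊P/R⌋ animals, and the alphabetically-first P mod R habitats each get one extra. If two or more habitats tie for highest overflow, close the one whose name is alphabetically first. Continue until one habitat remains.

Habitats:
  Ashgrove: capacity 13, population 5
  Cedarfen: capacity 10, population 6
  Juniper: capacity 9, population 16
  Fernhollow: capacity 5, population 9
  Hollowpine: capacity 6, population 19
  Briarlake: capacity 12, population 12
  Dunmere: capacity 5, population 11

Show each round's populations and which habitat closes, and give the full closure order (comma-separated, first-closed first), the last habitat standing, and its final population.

Closure order: Hollowpine, Juniper, Dunmere, Fernhollow, Briarlake, Cedarfen
Last habitat: Ashgrove with 78 animals

Round 1: Ashgrove=5 Briarlake=12 Cedarfen=6 Dunmere=11 Fernhollow=9 Hollowpine=19 Juniper=16 → close Hollowpine (overflow 13)
  19÷6 = 3 each, +1 to first 1
Round 2: Ashgrove=9 Briarlake=15 Cedarfen=9 Dunmere=14 Fernhollow=12 Juniper=19 → close Juniper (overflow 10)
  19÷5 = 3 each, +1 to first 4
Round 3: Ashgrove=13 Briarlake=19 Cedarfen=13 Dunmere=18 Fernhollow=15 → close Dunmere (overflow 13)
  18÷4 = 4 each, +1 to first 2
Round 4: Ashgrove=18 Briarlake=24 Cedarfen=17 Fernhollow=19 → close Fernhollow (overflow 14)
  19÷3 = 6 each, +1 to first 1
Round 5: Ashgrove=25 Briarlake=30 Cedarfen=23 → close Briarlake (overflow 18)
  30÷2 = 15 each, +1 to first 0
Round 6: Ashgrove=40 Cedarfen=38 → close Cedarfen (overflow 28)
  38÷1 = 38 each, +1 to first 0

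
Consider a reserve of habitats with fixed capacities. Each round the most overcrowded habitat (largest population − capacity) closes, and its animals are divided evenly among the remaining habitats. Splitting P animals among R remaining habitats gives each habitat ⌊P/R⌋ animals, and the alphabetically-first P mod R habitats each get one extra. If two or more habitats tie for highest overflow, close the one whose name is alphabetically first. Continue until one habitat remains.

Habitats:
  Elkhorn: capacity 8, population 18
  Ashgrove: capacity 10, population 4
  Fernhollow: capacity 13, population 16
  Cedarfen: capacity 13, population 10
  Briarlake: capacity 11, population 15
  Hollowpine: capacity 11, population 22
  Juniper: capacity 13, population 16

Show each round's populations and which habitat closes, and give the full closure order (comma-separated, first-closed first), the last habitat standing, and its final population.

Round 1: Ashgrove=4 Briarlake=15 Cedarfen=10 Elkhorn=18 Fernhollow=16 Hollowpine=22 Juniper=16 → close Hollowpine (overflow 11)
  22÷6 = 3 each, +1 to first 4
Round 2: Ashgrove=8 Briarlake=19 Cedarfen=14 Elkhorn=22 Fernhollow=19 Juniper=19 → close Elkhorn (overflow 14)
  22÷5 = 4 each, +1 to first 2
Round 3: Ashgrove=13 Briarlake=24 Cedarfen=18 Fernhollow=23 Juniper=23 → close Briarlake (overflow 13)
  24÷4 = 6 each, +1 to first 0
Round 4: Ashgrove=19 Cedarfen=24 Fernhollow=29 Juniper=29 → close Fernhollow (overflow 16)
  29÷3 = 9 each, +1 to first 2
Round 5: Ashgrove=29 Cedarfen=34 Juniper=38 → close Juniper (overflow 25)
  38÷2 = 19 each, +1 to first 0
Round 6: Ashgrove=48 Cedarfen=53 → close Cedarfen (overflow 40)
  53÷1 = 53 each, +1 to first 0

Closure order: Hollowpine, Elkhorn, Briarlake, Fernhollow, Juniper, Cedarfen
Last habitat: Ashgrove with 101 animals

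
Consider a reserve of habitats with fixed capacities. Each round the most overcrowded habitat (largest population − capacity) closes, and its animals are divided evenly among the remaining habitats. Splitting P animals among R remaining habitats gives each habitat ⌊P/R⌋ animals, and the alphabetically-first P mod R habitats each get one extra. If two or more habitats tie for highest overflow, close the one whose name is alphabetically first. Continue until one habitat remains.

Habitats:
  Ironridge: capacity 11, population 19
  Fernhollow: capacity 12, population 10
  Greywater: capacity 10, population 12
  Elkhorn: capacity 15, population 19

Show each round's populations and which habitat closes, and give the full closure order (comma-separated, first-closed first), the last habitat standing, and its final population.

Round 1: Elkhorn=19 Fernhollow=10 Greywater=12 Ironridge=19 → close Ironridge (overflow 8)
  19÷3 = 6 each, +1 to first 1
Round 2: Elkhorn=26 Fernhollow=16 Greywater=18 → close Elkhorn (overflow 11)
  26÷2 = 13 each, +1 to first 0
Round 3: Fernhollow=29 Greywater=31 → close Greywater (overflow 21)
  31÷1 = 31 each, +1 to first 0

Closure order: Ironridge, Elkhorn, Greywater
Last habitat: Fernhollow with 60 animals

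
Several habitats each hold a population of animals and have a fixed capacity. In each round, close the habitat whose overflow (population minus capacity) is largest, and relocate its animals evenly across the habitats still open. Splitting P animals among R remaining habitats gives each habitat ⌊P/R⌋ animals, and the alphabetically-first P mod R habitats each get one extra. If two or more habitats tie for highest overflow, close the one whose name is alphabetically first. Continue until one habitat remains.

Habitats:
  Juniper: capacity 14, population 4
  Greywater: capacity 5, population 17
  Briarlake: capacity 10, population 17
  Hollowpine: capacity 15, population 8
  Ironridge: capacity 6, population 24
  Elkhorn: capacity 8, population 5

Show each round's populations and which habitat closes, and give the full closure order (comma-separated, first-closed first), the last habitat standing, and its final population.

Closure order: Ironridge, Greywater, Briarlake, Elkhorn, Hollowpine
Last habitat: Juniper with 75 animals

Round 1: Briarlake=17 Elkhorn=5 Greywater=17 Hollowpine=8 Ironridge=24 Juniper=4 → close Ironridge (overflow 18)
  24÷5 = 4 each, +1 to first 4
Round 2: Briarlake=22 Elkhorn=10 Greywater=22 Hollowpine=13 Juniper=8 → close Greywater (overflow 17)
  22÷4 = 5 each, +1 to first 2
Round 3: Briarlake=28 Elkhorn=16 Hollowpine=18 Juniper=13 → close Briarlake (overflow 18)
  28÷3 = 9 each, +1 to first 1
Round 4: Elkhorn=26 Hollowpine=27 Juniper=22 → close Elkhorn (overflow 18)
  26÷2 = 13 each, +1 to first 0
Round 5: Hollowpine=40 Juniper=35 → close Hollowpine (overflow 25)
  40÷1 = 40 each, +1 to first 0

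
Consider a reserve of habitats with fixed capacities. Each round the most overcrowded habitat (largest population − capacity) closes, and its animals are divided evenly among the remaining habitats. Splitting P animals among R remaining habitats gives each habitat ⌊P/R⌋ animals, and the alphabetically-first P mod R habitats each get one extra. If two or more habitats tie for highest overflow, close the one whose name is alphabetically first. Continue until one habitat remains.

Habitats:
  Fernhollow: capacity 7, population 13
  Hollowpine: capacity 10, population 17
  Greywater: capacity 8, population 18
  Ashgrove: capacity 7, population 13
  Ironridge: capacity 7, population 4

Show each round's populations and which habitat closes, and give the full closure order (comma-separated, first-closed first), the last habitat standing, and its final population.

Closure order: Greywater, Ashgrove, Fernhollow, Hollowpine
Last habitat: Ironridge with 65 animals

Round 1: Ashgrove=13 Fernhollow=13 Greywater=18 Hollowpine=17 Ironridge=4 → close Greywater (overflow 10)
  18÷4 = 4 each, +1 to first 2
Round 2: Ashgrove=18 Fernhollow=18 Hollowpine=21 Ironridge=8 → close Ashgrove (overflow 11)
  18÷3 = 6 each, +1 to first 0
Round 3: Fernhollow=24 Hollowpine=27 Ironridge=14 → close Fernhollow (overflow 17)
  24÷2 = 12 each, +1 to first 0
Round 4: Hollowpine=39 Ironridge=26 → close Hollowpine (overflow 29)
  39÷1 = 39 each, +1 to first 0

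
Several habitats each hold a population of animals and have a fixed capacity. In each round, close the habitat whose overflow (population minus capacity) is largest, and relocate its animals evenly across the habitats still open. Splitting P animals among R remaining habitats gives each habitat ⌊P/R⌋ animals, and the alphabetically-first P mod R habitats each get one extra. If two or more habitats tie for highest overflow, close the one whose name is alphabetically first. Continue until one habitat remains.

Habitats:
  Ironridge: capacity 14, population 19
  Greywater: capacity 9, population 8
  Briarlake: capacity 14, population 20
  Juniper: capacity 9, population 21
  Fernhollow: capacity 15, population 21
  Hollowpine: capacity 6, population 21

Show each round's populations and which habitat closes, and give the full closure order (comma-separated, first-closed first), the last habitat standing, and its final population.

Closure order: Hollowpine, Juniper, Briarlake, Fernhollow, Ironridge
Last habitat: Greywater with 110 animals

Round 1: Briarlake=20 Fernhollow=21 Greywater=8 Hollowpine=21 Ironridge=19 Juniper=21 → close Hollowpine (overflow 15)
  21÷5 = 4 each, +1 to first 1
Round 2: Briarlake=25 Fernhollow=25 Greywater=12 Ironridge=23 Juniper=25 → close Juniper (overflow 16)
  25÷4 = 6 each, +1 to first 1
Round 3: Briarlake=32 Fernhollow=31 Greywater=18 Ironridge=29 → close Briarlake (overflow 18)
  32÷3 = 10 each, +1 to first 2
Round 4: Fernhollow=42 Greywater=29 Ironridge=39 → close Fernhollow (overflow 27)
  42÷2 = 21 each, +1 to first 0
Round 5: Greywater=50 Ironridge=60 → close Ironridge (overflow 46)
  60÷1 = 60 each, +1 to first 0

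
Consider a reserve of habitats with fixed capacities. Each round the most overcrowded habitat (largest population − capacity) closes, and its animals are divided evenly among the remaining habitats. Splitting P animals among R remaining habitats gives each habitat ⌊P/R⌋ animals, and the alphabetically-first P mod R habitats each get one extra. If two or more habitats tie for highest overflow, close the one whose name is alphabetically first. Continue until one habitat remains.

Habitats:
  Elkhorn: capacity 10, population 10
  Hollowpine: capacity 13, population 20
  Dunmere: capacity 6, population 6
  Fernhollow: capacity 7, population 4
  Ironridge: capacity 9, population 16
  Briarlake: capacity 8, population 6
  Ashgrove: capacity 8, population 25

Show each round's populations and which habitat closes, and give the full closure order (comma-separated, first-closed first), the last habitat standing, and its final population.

Round 1: Ashgrove=25 Briarlake=6 Dunmere=6 Elkhorn=10 Fernhollow=4 Hollowpine=20 Ironridge=16 → close Ashgrove (overflow 17)
  25÷6 = 4 each, +1 to first 1
Round 2: Briarlake=11 Dunmere=10 Elkhorn=14 Fernhollow=8 Hollowpine=24 Ironridge=20 → close Hollowpine (overflow 11)
  24÷5 = 4 each, +1 to first 4
Round 3: Briarlake=16 Dunmere=15 Elkhorn=19 Fernhollow=13 Ironridge=24 → close Ironridge (overflow 15)
  24÷4 = 6 each, +1 to first 0
Round 4: Briarlake=22 Dunmere=21 Elkhorn=25 Fernhollow=19 → close Dunmere (overflow 15)
  21÷3 = 7 each, +1 to first 0
Round 5: Briarlake=29 Elkhorn=32 Fernhollow=26 → close Elkhorn (overflow 22)
  32÷2 = 16 each, +1 to first 0
Round 6: Briarlake=45 Fernhollow=42 → close Briarlake (overflow 37)
  45÷1 = 45 each, +1 to first 0

Closure order: Ashgrove, Hollowpine, Ironridge, Dunmere, Elkhorn, Briarlake
Last habitat: Fernhollow with 87 animals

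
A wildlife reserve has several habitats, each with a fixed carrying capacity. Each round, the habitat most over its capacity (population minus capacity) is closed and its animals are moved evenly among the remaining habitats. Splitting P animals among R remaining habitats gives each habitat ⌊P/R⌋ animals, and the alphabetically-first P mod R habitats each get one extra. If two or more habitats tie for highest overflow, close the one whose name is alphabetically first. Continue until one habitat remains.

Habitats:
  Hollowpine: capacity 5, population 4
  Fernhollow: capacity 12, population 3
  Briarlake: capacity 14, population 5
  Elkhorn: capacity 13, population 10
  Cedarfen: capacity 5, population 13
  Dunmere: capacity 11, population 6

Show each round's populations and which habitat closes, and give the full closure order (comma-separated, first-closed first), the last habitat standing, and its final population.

Round 1: Briarlake=5 Cedarfen=13 Dunmere=6 Elkhorn=10 Fernhollow=3 Hollowpine=4 → close Cedarfen (overflow 8)
  13÷5 = 2 each, +1 to first 3
Round 2: Briarlake=8 Dunmere=9 Elkhorn=13 Fernhollow=5 Hollowpine=6 → close Hollowpine (overflow 1)
  6÷4 = 1 each, +1 to first 2
Round 3: Briarlake=10 Dunmere=11 Elkhorn=14 Fernhollow=6 → close Elkhorn (overflow 1)
  14÷3 = 4 each, +1 to first 2
Round 4: Briarlake=15 Dunmere=16 Fernhollow=10 → close Dunmere (overflow 5)
  16÷2 = 8 each, +1 to first 0
Round 5: Briarlake=23 Fernhollow=18 → close Briarlake (overflow 9)
  23÷1 = 23 each, +1 to first 0

Closure order: Cedarfen, Hollowpine, Elkhorn, Dunmere, Briarlake
Last habitat: Fernhollow with 41 animals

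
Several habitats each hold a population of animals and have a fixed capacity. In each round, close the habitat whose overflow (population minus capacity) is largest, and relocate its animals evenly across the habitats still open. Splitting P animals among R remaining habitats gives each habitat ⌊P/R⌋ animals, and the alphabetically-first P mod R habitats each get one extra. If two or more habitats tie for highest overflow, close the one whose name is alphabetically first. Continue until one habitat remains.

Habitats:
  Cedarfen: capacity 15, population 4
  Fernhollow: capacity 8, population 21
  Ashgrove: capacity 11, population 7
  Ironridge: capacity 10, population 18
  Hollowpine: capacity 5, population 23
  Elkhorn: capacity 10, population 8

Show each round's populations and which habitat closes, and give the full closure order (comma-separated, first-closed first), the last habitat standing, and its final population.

Round 1: Ashgrove=7 Cedarfen=4 Elkhorn=8 Fernhollow=21 Hollowpine=23 Ironridge=18 → close Hollowpine (overflow 18)
  23÷5 = 4 each, +1 to first 3
Round 2: Ashgrove=12 Cedarfen=9 Elkhorn=13 Fernhollow=25 Ironridge=22 → close Fernhollow (overflow 17)
  25÷4 = 6 each, +1 to first 1
Round 3: Ashgrove=19 Cedarfen=15 Elkhorn=19 Ironridge=28 → close Ironridge (overflow 18)
  28÷3 = 9 each, +1 to first 1
Round 4: Ashgrove=29 Cedarfen=24 Elkhorn=28 → close Ashgrove (overflow 18)
  29÷2 = 14 each, +1 to first 1
Round 5: Cedarfen=39 Elkhorn=42 → close Elkhorn (overflow 32)
  42÷1 = 42 each, +1 to first 0

Closure order: Hollowpine, Fernhollow, Ironridge, Ashgrove, Elkhorn
Last habitat: Cedarfen with 81 animals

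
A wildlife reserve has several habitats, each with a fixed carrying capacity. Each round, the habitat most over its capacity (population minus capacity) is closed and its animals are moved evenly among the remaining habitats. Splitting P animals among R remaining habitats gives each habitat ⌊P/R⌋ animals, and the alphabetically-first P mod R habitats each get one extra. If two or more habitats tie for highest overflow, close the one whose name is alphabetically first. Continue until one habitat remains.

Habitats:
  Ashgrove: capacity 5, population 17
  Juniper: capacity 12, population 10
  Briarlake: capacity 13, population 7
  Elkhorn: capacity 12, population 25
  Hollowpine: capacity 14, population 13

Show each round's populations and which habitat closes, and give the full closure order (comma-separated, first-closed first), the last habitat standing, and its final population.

Round 1: Ashgrove=17 Briarlake=7 Elkhorn=25 Hollowpine=13 Juniper=10 → close Elkhorn (overflow 13)
  25÷4 = 6 each, +1 to first 1
Round 2: Ashgrove=24 Briarlake=13 Hollowpine=19 Juniper=16 → close Ashgrove (overflow 19)
  24÷3 = 8 each, +1 to first 0
Round 3: Briarlake=21 Hollowpine=27 Juniper=24 → close Hollowpine (overflow 13)
  27÷2 = 13 each, +1 to first 1
Round 4: Briarlake=35 Juniper=37 → close Juniper (overflow 25)
  37÷1 = 37 each, +1 to first 0

Closure order: Elkhorn, Ashgrove, Hollowpine, Juniper
Last habitat: Briarlake with 72 animals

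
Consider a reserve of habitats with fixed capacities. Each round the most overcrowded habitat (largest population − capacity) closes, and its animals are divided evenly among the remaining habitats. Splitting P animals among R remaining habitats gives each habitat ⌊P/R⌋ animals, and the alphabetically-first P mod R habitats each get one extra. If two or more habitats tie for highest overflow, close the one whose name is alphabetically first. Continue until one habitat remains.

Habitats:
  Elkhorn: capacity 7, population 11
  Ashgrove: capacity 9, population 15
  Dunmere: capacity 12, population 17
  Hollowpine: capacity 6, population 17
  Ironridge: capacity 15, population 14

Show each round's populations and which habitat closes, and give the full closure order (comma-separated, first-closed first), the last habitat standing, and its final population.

Round 1: Ashgrove=15 Dunmere=17 Elkhorn=11 Hollowpine=17 Ironridge=14 → close Hollowpine (overflow 11)
  17÷4 = 4 each, +1 to first 1
Round 2: Ashgrove=20 Dunmere=21 Elkhorn=15 Ironridge=18 → close Ashgrove (overflow 11)
  20÷3 = 6 each, +1 to first 2
Round 3: Dunmere=28 Elkhorn=22 Ironridge=24 → close Dunmere (overflow 16)
  28÷2 = 14 each, +1 to first 0
Round 4: Elkhorn=36 Ironridge=38 → close Elkhorn (overflow 29)
  36÷1 = 36 each, +1 to first 0

Closure order: Hollowpine, Ashgrove, Dunmere, Elkhorn
Last habitat: Ironridge with 74 animals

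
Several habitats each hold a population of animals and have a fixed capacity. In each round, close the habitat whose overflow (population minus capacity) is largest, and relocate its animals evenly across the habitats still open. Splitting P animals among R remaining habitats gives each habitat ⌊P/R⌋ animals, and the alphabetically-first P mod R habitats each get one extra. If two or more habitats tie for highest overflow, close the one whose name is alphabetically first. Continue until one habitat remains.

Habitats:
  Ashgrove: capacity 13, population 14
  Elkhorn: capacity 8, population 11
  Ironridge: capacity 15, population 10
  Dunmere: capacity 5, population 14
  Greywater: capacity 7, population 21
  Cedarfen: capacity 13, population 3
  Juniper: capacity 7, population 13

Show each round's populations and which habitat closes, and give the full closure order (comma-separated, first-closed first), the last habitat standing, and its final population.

Round 1: Ashgrove=14 Cedarfen=3 Dunmere=14 Elkhorn=11 Greywater=21 Ironridge=10 Juniper=13 → close Greywater (overflow 14)
  21÷6 = 3 each, +1 to first 3
Round 2: Ashgrove=18 Cedarfen=7 Dunmere=18 Elkhorn=14 Ironridge=13 Juniper=16 → close Dunmere (overflow 13)
  18÷5 = 3 each, +1 to first 3
Round 3: Ashgrove=22 Cedarfen=11 Elkhorn=18 Ironridge=16 Juniper=19 → close Juniper (overflow 12)
  19÷4 = 4 each, +1 to first 3
Round 4: Ashgrove=27 Cedarfen=16 Elkhorn=23 Ironridge=20 → close Elkhorn (overflow 15)
  23÷3 = 7 each, +1 to first 2
Round 5: Ashgrove=35 Cedarfen=24 Ironridge=27 → close Ashgrove (overflow 22)
  35÷2 = 17 each, +1 to first 1
Round 6: Cedarfen=42 Ironridge=44 → close Cedarfen (overflow 29)
  42÷1 = 42 each, +1 to first 0

Closure order: Greywater, Dunmere, Juniper, Elkhorn, Ashgrove, Cedarfen
Last habitat: Ironridge with 86 animals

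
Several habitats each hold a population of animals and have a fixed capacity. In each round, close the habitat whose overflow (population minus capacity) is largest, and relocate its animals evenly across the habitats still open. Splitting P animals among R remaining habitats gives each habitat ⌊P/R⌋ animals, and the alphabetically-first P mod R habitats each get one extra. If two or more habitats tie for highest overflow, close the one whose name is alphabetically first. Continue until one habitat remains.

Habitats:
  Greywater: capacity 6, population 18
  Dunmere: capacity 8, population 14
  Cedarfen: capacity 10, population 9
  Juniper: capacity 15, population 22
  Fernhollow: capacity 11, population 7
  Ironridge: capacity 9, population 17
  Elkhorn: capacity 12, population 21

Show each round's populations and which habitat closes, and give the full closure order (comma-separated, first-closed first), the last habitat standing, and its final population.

Round 1: Cedarfen=9 Dunmere=14 Elkhorn=21 Fernhollow=7 Greywater=18 Ironridge=17 Juniper=22 → close Greywater (overflow 12)
  18÷6 = 3 each, +1 to first 0
Round 2: Cedarfen=12 Dunmere=17 Elkhorn=24 Fernhollow=10 Ironridge=20 Juniper=25 → close Elkhorn (overflow 12)
  24÷5 = 4 each, +1 to first 4
Round 3: Cedarfen=17 Dunmere=22 Fernhollow=15 Ironridge=25 Juniper=29 → close Ironridge (overflow 16)
  25÷4 = 6 each, +1 to first 1
Round 4: Cedarfen=24 Dunmere=28 Fernhollow=21 Juniper=35 → close Dunmere (overflow 20)
  28÷3 = 9 each, +1 to first 1
Round 5: Cedarfen=34 Fernhollow=30 Juniper=44 → close Juniper (overflow 29)
  44÷2 = 22 each, +1 to first 0
Round 6: Cedarfen=56 Fernhollow=52 → close Cedarfen (overflow 46)
  56÷1 = 56 each, +1 to first 0

Closure order: Greywater, Elkhorn, Ironridge, Dunmere, Juniper, Cedarfen
Last habitat: Fernhollow with 108 animals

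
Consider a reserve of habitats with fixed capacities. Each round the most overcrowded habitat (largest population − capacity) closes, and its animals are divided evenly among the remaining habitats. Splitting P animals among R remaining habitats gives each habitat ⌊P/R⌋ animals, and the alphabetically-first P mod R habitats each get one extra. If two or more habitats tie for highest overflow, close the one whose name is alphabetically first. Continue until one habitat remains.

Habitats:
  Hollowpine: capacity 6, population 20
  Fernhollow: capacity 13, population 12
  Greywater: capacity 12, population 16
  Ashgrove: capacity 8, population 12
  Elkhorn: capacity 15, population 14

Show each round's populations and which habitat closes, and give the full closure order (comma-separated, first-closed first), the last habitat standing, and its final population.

Round 1: Ashgrove=12 Elkhorn=14 Fernhollow=12 Greywater=16 Hollowpine=20 → close Hollowpine (overflow 14)
  20÷4 = 5 each, +1 to first 0
Round 2: Ashgrove=17 Elkhorn=19 Fernhollow=17 Greywater=21 → close Ashgrove (overflow 9)
  17÷3 = 5 each, +1 to first 2
Round 3: Elkhorn=25 Fernhollow=23 Greywater=26 → close Greywater (overflow 14)
  26÷2 = 13 each, +1 to first 0
Round 4: Elkhorn=38 Fernhollow=36 → close Elkhorn (overflow 23)
  38÷1 = 38 each, +1 to first 0

Closure order: Hollowpine, Ashgrove, Greywater, Elkhorn
Last habitat: Fernhollow with 74 animals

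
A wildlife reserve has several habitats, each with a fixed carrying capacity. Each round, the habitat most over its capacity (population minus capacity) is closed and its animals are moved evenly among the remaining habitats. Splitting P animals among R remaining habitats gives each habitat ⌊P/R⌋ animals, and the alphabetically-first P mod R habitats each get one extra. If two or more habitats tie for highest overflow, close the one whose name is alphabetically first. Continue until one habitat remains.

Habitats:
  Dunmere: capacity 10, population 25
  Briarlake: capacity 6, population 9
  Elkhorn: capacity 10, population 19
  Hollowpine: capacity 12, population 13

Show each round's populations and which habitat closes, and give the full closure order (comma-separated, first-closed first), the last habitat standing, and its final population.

Closure order: Dunmere, Elkhorn, Briarlake
Last habitat: Hollowpine with 66 animals

Round 1: Briarlake=9 Dunmere=25 Elkhorn=19 Hollowpine=13 → close Dunmere (overflow 15)
  25÷3 = 8 each, +1 to first 1
Round 2: Briarlake=18 Elkhorn=27 Hollowpine=21 → close Elkhorn (overflow 17)
  27÷2 = 13 each, +1 to first 1
Round 3: Briarlake=32 Hollowpine=34 → close Briarlake (overflow 26)
  32÷1 = 32 each, +1 to first 0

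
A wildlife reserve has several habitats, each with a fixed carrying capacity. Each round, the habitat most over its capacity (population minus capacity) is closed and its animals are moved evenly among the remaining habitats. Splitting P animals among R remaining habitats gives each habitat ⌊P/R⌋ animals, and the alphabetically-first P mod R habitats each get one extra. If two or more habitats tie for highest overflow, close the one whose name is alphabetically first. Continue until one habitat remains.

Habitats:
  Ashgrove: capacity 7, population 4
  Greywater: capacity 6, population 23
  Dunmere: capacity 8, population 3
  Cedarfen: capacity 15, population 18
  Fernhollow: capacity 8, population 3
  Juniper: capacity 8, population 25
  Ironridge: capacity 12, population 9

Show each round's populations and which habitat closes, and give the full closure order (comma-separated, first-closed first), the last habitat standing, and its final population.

Closure order: Greywater, Juniper, Cedarfen, Ashgrove, Ironridge, Dunmere
Last habitat: Fernhollow with 85 animals

Round 1: Ashgrove=4 Cedarfen=18 Dunmere=3 Fernhollow=3 Greywater=23 Ironridge=9 Juniper=25 → close Greywater (overflow 17)
  23÷6 = 3 each, +1 to first 5
Round 2: Ashgrove=8 Cedarfen=22 Dunmere=7 Fernhollow=7 Ironridge=13 Juniper=28 → close Juniper (overflow 20)
  28÷5 = 5 each, +1 to first 3
Round 3: Ashgrove=14 Cedarfen=28 Dunmere=13 Fernhollow=12 Ironridge=18 → close Cedarfen (overflow 13)
  28÷4 = 7 each, +1 to first 0
Round 4: Ashgrove=21 Dunmere=20 Fernhollow=19 Ironridge=25 → close Ashgrove (overflow 14)
  21÷3 = 7 each, +1 to first 0
Round 5: Dunmere=27 Fernhollow=26 Ironridge=32 → close Ironridge (overflow 20)
  32÷2 = 16 each, +1 to first 0
Round 6: Dunmere=43 Fernhollow=42 → close Dunmere (overflow 35)
  43÷1 = 43 each, +1 to first 0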